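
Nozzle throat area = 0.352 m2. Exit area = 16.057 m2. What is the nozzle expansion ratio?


AR = 16.057 / 0.352 = 45.6

45.6


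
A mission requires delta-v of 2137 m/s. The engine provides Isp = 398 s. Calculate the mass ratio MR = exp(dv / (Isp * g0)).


Ve = 398 * 9.81 = 3904.38 m/s
MR = exp(2137 / 3904.38) = 1.729

1.729


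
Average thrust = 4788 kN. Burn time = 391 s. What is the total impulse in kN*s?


It = 4788 * 391 = 1872108 kN*s

1872108 kN*s


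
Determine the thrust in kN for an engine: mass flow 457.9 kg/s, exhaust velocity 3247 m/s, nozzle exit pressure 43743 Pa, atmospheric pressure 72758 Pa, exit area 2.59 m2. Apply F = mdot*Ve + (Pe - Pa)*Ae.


F = 457.9 * 3247 + (43743 - 72758) * 2.59 = 1.4117e+06 N = 1411.7 kN

1411.7 kN


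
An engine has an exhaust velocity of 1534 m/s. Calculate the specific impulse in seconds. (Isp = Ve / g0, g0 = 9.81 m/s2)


Isp = Ve / g0 = 1534 / 9.81 = 156.4 s

156.4 s


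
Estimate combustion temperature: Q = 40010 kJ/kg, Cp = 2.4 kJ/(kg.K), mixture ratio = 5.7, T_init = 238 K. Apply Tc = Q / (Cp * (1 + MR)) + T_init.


Tc = 40010 / (2.4 * (1 + 5.7)) + 238 = 2726 K

2726 K


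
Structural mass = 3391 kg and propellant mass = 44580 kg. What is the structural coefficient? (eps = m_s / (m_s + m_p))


eps = 3391 / (3391 + 44580) = 0.0707

0.0707


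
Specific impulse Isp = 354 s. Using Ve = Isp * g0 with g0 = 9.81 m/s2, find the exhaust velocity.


Ve = Isp * g0 = 354 * 9.81 = 3472.7 m/s

3472.7 m/s


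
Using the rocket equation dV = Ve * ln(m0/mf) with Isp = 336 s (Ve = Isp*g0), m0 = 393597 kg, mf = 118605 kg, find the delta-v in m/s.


Ve = 336 * 9.81 = 3296.16 m/s
dV = 3296.16 * ln(393597/118605) = 3954 m/s

3954 m/s


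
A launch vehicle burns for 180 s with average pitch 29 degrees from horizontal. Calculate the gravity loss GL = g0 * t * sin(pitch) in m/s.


GL = 9.81 * 180 * sin(29 deg) = 856 m/s

856 m/s


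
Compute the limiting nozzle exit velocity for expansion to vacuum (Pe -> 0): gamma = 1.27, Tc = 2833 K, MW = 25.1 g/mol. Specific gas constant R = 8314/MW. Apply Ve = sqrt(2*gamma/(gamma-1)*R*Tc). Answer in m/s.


R = 8314 / 25.1 = 331.24 J/(kg.K)
Ve = sqrt(2 * 1.27 / (1.27 - 1) * 331.24 * 2833) = 2971 m/s

2971 m/s


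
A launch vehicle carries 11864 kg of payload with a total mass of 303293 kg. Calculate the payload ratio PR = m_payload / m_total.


PR = 11864 / 303293 = 0.0391

0.0391


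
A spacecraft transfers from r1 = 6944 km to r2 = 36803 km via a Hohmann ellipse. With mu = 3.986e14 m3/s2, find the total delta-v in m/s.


V1 = sqrt(mu/r1) = 7576.42 m/s
dV1 = V1*(sqrt(2*r2/(r1+r2)) - 1) = 2251.16 m/s
V2 = sqrt(mu/r2) = 3290.99 m/s
dV2 = V2*(1 - sqrt(2*r1/(r1+r2))) = 1436.72 m/s
Total dV = 3688 m/s

3688 m/s


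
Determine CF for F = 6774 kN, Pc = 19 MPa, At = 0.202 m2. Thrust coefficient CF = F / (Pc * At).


CF = 6774000 / (19e6 * 0.202) = 1.76

1.76


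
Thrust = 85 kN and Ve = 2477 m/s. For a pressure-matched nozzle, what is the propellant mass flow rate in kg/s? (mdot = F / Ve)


mdot = F / Ve = 85000 / 2477 = 34.3 kg/s

34.3 kg/s


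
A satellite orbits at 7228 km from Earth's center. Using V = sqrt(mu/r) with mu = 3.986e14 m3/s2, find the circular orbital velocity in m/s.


V = sqrt(3.986e14 / 7228000) = 7426 m/s

7426 m/s


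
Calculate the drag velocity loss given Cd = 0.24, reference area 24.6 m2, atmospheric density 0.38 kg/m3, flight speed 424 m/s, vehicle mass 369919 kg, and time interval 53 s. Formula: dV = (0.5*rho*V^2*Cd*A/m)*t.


D = 0.5 * 0.38 * 424^2 * 0.24 * 24.6 = 201665.53 N
a = 201665.53 / 369919 = 0.5452 m/s2
dV = 0.5452 * 53 = 28.9 m/s

28.9 m/s


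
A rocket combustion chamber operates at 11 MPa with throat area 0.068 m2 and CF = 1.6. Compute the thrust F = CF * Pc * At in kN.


F = 1.6 * 11e6 * 0.068 = 1.1968e+06 N = 1196.8 kN

1196.8 kN


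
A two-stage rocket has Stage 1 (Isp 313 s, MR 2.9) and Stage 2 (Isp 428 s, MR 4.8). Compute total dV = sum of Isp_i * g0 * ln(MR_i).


dV1 = 313 * 9.81 * ln(2.9) = 3269.2 m/s
dV2 = 428 * 9.81 * ln(4.8) = 6586.1 m/s
Total dV = 3269.2 + 6586.1 = 9855.3 m/s ~ 9855 m/s

9855 m/s


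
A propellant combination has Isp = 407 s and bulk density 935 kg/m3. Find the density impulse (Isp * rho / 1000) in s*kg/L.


rho*Isp = 407 * 935 / 1000 = 381 s*kg/L

381 s*kg/L


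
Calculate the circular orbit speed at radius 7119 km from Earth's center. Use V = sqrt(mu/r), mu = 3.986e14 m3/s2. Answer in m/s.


V = sqrt(3.986e14 / 7119000) = 7483 m/s

7483 m/s


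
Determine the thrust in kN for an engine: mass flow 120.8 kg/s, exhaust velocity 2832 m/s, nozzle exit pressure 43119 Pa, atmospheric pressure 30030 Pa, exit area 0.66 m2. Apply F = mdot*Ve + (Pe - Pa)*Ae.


F = 120.8 * 2832 + (43119 - 30030) * 0.66 = 350744.0 N = 350.7 kN

350.7 kN


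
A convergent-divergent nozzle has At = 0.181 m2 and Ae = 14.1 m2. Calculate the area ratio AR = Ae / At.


AR = 14.1 / 0.181 = 77.9

77.9


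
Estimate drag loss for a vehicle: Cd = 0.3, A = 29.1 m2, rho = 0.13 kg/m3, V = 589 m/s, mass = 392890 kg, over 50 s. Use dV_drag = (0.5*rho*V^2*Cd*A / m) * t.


D = 0.5 * 0.13 * 589^2 * 0.3 * 29.1 = 196860.32 N
a = 196860.32 / 392890 = 0.5011 m/s2
dV = 0.5011 * 50 = 25.1 m/s

25.1 m/s


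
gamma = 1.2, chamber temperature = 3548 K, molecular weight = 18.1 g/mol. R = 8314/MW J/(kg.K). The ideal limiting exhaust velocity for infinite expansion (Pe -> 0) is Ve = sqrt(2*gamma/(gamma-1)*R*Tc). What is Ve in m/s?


R = 8314 / 18.1 = 459.34 J/(kg.K)
Ve = sqrt(2 * 1.2 / (1.2 - 1) * 459.34 * 3548) = 4422 m/s

4422 m/s


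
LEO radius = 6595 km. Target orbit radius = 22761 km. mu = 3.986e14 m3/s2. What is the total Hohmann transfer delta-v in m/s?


V1 = sqrt(mu/r1) = 7774.3 m/s
dV1 = V1*(sqrt(2*r2/(r1+r2)) - 1) = 1906.77 m/s
V2 = sqrt(mu/r2) = 4184.78 m/s
dV2 = V2*(1 - sqrt(2*r1/(r1+r2))) = 1379.69 m/s
Total dV = 3286 m/s

3286 m/s


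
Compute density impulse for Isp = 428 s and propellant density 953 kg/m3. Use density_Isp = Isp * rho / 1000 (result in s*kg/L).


rho*Isp = 428 * 953 / 1000 = 408 s*kg/L

408 s*kg/L


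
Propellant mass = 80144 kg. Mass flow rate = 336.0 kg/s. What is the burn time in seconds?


tb = 80144 / 336.0 = 238.5 s

238.5 s


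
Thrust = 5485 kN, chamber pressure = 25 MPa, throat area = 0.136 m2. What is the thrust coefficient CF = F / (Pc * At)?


CF = 5485000 / (25e6 * 0.136) = 1.61

1.61


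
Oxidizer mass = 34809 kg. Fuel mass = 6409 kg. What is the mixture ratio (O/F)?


MR = 34809 / 6409 = 5.43

5.43


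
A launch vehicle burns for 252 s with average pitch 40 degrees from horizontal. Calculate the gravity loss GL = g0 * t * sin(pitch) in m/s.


GL = 9.81 * 252 * sin(40 deg) = 1589 m/s

1589 m/s


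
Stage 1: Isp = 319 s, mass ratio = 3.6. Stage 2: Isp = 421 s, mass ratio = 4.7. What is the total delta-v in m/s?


dV1 = 319 * 9.81 * ln(3.6) = 4008.5 m/s
dV2 = 421 * 9.81 * ln(4.7) = 6391.4 m/s
Total dV = 4008.5 + 6391.4 = 10399.9 m/s ~ 10400 m/s

10400 m/s


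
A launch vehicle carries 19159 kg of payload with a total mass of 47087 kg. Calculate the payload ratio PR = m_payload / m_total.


PR = 19159 / 47087 = 0.4069

0.4069


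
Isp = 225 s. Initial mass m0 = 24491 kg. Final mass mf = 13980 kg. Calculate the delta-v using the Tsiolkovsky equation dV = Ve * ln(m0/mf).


Ve = 225 * 9.81 = 2207.25 m/s
dV = 2207.25 * ln(24491/13980) = 1238 m/s

1238 m/s


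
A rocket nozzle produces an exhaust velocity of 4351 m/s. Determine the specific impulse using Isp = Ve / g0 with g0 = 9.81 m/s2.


Isp = Ve / g0 = 4351 / 9.81 = 443.5 s

443.5 s


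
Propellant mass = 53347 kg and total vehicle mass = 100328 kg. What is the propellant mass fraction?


PMF = 53347 / 100328 = 0.532

0.532


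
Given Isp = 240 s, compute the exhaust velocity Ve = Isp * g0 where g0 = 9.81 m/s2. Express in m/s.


Ve = Isp * g0 = 240 * 9.81 = 2354.4 m/s

2354.4 m/s


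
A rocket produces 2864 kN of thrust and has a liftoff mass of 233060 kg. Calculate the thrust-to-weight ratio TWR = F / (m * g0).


TWR = 2864000 / (233060 * 9.81) = 1.25

1.25


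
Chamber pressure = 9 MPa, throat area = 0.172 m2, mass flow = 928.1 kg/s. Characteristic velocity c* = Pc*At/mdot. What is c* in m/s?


c* = 9e6 * 0.172 / 928.1 = 1668 m/s

1668 m/s


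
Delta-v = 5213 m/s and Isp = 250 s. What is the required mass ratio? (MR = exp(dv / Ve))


Ve = 250 * 9.81 = 2452.5 m/s
MR = exp(5213 / 2452.5) = 8.378

8.378


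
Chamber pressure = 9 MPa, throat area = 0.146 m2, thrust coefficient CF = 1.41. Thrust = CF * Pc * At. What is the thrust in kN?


F = 1.41 * 9e6 * 0.146 = 1.8527e+06 N = 1852.7 kN

1852.7 kN


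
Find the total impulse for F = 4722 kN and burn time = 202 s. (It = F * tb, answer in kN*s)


It = 4722 * 202 = 953844 kN*s

953844 kN*s


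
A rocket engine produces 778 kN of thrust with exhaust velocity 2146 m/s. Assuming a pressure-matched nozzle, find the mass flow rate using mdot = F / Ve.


mdot = F / Ve = 778000 / 2146 = 362.5 kg/s

362.5 kg/s


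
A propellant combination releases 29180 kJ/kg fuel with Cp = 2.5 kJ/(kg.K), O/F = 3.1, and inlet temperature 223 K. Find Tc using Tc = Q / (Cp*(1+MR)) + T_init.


Tc = 29180 / (2.5 * (1 + 3.1)) + 223 = 3070 K

3070 K


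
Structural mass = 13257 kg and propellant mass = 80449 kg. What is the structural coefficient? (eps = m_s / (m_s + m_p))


eps = 13257 / (13257 + 80449) = 0.1415

0.1415


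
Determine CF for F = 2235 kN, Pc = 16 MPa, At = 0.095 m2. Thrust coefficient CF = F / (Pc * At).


CF = 2235000 / (16e6 * 0.095) = 1.47

1.47


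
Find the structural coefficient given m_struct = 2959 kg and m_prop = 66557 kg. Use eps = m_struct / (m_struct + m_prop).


eps = 2959 / (2959 + 66557) = 0.0426

0.0426


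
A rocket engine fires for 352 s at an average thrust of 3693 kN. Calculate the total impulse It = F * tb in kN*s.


It = 3693 * 352 = 1299936 kN*s

1299936 kN*s


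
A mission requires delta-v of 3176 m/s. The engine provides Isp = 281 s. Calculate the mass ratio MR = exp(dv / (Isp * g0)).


Ve = 281 * 9.81 = 2756.61 m/s
MR = exp(3176 / 2756.61) = 3.165

3.165


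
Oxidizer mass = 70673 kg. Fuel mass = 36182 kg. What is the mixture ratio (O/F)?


MR = 70673 / 36182 = 1.95

1.95


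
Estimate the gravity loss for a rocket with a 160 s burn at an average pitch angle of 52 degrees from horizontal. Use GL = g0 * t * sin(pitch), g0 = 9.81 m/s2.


GL = 9.81 * 160 * sin(52 deg) = 1237 m/s

1237 m/s


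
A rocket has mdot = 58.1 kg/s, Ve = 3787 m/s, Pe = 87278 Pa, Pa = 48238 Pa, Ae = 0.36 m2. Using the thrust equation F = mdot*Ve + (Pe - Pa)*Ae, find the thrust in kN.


F = 58.1 * 3787 + (87278 - 48238) * 0.36 = 234079.0 N = 234.1 kN

234.1 kN


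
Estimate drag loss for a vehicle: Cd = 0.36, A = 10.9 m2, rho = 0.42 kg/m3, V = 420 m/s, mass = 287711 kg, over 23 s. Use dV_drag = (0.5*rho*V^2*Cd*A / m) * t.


D = 0.5 * 0.42 * 420^2 * 0.36 * 10.9 = 145360.66 N
a = 145360.66 / 287711 = 0.5052 m/s2
dV = 0.5052 * 23 = 11.6 m/s

11.6 m/s


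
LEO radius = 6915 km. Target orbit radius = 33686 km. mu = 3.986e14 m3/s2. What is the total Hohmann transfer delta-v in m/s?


V1 = sqrt(mu/r1) = 7592.29 m/s
dV1 = V1*(sqrt(2*r2/(r1+r2)) - 1) = 2187.83 m/s
V2 = sqrt(mu/r2) = 3439.89 m/s
dV2 = V2*(1 - sqrt(2*r1/(r1+r2))) = 1432.24 m/s
Total dV = 3620 m/s

3620 m/s


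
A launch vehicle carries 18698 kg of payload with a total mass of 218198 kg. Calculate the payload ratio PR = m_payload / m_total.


PR = 18698 / 218198 = 0.0857

0.0857


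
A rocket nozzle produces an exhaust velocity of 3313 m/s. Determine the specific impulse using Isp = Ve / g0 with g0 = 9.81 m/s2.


Isp = Ve / g0 = 3313 / 9.81 = 337.7 s

337.7 s


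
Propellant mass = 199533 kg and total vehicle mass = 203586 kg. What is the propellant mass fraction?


PMF = 199533 / 203586 = 0.98

0.98


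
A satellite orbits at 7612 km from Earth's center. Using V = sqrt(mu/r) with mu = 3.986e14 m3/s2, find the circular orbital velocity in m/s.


V = sqrt(3.986e14 / 7612000) = 7236 m/s

7236 m/s


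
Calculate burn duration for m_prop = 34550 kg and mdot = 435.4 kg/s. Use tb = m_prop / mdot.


tb = 34550 / 435.4 = 79.4 s

79.4 s


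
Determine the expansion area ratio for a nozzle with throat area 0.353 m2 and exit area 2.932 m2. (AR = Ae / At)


AR = 2.932 / 0.353 = 8.3

8.3


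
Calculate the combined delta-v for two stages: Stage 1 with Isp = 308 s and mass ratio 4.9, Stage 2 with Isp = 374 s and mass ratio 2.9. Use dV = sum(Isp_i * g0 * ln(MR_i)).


dV1 = 308 * 9.81 * ln(4.9) = 4801.8 m/s
dV2 = 374 * 9.81 * ln(2.9) = 3906.4 m/s
Total dV = 4801.8 + 3906.4 = 8708.2 m/s ~ 8708 m/s

8708 m/s


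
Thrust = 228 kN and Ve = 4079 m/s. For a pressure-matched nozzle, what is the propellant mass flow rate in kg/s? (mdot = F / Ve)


mdot = F / Ve = 228000 / 4079 = 55.9 kg/s

55.9 kg/s


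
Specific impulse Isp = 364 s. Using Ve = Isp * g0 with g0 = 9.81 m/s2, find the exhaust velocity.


Ve = Isp * g0 = 364 * 9.81 = 3570.8 m/s

3570.8 m/s


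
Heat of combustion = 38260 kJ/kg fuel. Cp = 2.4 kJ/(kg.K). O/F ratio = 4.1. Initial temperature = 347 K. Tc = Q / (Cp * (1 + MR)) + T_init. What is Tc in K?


Tc = 38260 / (2.4 * (1 + 4.1)) + 347 = 3473 K

3473 K


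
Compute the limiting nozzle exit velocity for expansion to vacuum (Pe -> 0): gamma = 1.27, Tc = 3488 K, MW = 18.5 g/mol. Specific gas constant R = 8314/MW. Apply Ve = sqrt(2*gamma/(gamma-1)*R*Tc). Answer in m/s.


R = 8314 / 18.5 = 449.41 J/(kg.K)
Ve = sqrt(2 * 1.27 / (1.27 - 1) * 449.41 * 3488) = 3840 m/s

3840 m/s


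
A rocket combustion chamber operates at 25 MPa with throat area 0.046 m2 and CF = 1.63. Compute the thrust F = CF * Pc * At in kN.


F = 1.63 * 25e6 * 0.046 = 1.8745e+06 N = 1874.5 kN

1874.5 kN


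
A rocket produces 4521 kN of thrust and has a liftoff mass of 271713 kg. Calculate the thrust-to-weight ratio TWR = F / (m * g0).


TWR = 4521000 / (271713 * 9.81) = 1.7

1.7


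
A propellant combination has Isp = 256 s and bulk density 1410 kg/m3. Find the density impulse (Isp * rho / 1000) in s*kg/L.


rho*Isp = 256 * 1410 / 1000 = 361 s*kg/L

361 s*kg/L


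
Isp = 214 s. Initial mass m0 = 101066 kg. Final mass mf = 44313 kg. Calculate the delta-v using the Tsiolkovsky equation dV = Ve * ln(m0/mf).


Ve = 214 * 9.81 = 2099.34 m/s
dV = 2099.34 * ln(101066/44313) = 1731 m/s

1731 m/s


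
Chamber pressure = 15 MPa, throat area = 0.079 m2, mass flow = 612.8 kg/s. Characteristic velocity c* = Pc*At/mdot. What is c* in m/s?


c* = 15e6 * 0.079 / 612.8 = 1934 m/s

1934 m/s


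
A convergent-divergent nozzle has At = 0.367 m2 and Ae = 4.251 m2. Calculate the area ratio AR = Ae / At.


AR = 4.251 / 0.367 = 11.6

11.6


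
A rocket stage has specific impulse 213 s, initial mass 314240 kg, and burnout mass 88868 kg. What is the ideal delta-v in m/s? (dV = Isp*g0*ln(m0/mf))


Ve = 213 * 9.81 = 2089.53 m/s
dV = 2089.53 * ln(314240/88868) = 2639 m/s

2639 m/s


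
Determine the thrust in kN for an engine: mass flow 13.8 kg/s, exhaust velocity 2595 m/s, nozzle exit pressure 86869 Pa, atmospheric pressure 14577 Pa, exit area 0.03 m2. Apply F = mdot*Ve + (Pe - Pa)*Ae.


F = 13.8 * 2595 + (86869 - 14577) * 0.03 = 37980.0 N = 38.0 kN

38.0 kN


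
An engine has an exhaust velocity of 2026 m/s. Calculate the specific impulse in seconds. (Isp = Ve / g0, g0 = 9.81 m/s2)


Isp = Ve / g0 = 2026 / 9.81 = 206.5 s

206.5 s


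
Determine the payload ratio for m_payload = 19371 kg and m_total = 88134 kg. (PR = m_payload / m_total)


PR = 19371 / 88134 = 0.2198

0.2198


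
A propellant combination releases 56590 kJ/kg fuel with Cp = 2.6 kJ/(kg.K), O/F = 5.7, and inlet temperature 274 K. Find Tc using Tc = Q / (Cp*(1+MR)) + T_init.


Tc = 56590 / (2.6 * (1 + 5.7)) + 274 = 3523 K

3523 K


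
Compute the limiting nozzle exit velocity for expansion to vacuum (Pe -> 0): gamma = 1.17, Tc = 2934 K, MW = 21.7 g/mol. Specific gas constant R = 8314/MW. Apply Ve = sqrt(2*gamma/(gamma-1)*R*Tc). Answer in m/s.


R = 8314 / 21.7 = 383.13 J/(kg.K)
Ve = sqrt(2 * 1.17 / (1.17 - 1) * 383.13 * 2934) = 3934 m/s

3934 m/s


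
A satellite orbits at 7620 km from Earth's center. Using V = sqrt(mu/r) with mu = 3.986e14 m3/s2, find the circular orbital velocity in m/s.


V = sqrt(3.986e14 / 7620000) = 7233 m/s

7233 m/s


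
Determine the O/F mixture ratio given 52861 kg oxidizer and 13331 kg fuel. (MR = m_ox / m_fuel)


MR = 52861 / 13331 = 3.97

3.97


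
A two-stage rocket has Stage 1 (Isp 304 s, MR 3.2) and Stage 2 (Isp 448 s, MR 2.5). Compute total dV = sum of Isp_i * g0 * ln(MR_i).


dV1 = 304 * 9.81 * ln(3.2) = 3468.8 m/s
dV2 = 448 * 9.81 * ln(2.5) = 4027.0 m/s
Total dV = 3468.8 + 4027.0 = 7495.8 m/s ~ 7496 m/s

7496 m/s


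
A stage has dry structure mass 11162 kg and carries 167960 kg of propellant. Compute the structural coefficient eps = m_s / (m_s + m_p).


eps = 11162 / (11162 + 167960) = 0.0623

0.0623


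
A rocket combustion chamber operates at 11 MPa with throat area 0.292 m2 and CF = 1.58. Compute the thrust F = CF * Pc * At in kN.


F = 1.58 * 11e6 * 0.292 = 5.0750e+06 N = 5075.0 kN

5075.0 kN


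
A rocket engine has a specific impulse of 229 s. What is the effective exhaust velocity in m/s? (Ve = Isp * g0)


Ve = Isp * g0 = 229 * 9.81 = 2246.5 m/s

2246.5 m/s


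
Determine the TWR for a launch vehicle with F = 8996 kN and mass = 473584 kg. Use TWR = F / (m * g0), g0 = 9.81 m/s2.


TWR = 8996000 / (473584 * 9.81) = 1.94

1.94


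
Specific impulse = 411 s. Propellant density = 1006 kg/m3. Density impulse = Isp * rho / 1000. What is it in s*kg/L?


rho*Isp = 411 * 1006 / 1000 = 413 s*kg/L

413 s*kg/L


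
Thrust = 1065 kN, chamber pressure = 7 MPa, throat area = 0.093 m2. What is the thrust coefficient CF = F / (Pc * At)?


CF = 1065000 / (7e6 * 0.093) = 1.64

1.64


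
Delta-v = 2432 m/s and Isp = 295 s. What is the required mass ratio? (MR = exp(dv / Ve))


Ve = 295 * 9.81 = 2893.95 m/s
MR = exp(2432 / 2893.95) = 2.317

2.317


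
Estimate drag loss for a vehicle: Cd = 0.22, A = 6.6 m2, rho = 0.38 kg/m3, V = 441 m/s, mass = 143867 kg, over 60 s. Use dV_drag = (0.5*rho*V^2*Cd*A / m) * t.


D = 0.5 * 0.38 * 441^2 * 0.22 * 6.6 = 53653.42 N
a = 53653.42 / 143867 = 0.3729 m/s2
dV = 0.3729 * 60 = 22.4 m/s

22.4 m/s


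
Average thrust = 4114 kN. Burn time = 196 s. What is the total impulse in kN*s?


It = 4114 * 196 = 806344 kN*s

806344 kN*s


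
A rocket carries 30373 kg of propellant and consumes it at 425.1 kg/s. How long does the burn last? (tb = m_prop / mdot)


tb = 30373 / 425.1 = 71.4 s

71.4 s


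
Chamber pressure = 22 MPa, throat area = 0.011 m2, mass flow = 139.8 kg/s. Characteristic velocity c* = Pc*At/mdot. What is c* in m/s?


c* = 22e6 * 0.011 / 139.8 = 1731 m/s

1731 m/s


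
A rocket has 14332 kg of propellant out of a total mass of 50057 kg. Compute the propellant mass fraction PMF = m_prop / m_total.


PMF = 14332 / 50057 = 0.286

0.286


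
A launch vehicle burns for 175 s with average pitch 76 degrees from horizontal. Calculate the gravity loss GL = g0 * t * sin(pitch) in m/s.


GL = 9.81 * 175 * sin(76 deg) = 1666 m/s

1666 m/s


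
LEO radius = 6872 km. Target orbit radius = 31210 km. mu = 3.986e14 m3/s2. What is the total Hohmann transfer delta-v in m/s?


V1 = sqrt(mu/r1) = 7616.0 m/s
dV1 = V1*(sqrt(2*r2/(r1+r2)) - 1) = 2134.55 m/s
V2 = sqrt(mu/r2) = 3573.73 m/s
dV2 = V2*(1 - sqrt(2*r1/(r1+r2))) = 1426.8 m/s
Total dV = 3561 m/s

3561 m/s


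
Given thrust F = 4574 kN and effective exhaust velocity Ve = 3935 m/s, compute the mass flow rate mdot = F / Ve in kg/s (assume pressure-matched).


mdot = F / Ve = 4574000 / 3935 = 1162.4 kg/s

1162.4 kg/s


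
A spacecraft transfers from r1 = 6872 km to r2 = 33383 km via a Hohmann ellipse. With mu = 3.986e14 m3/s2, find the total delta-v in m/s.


V1 = sqrt(mu/r1) = 7616.0 m/s
dV1 = V1*(sqrt(2*r2/(r1+r2)) - 1) = 2192.32 m/s
V2 = sqrt(mu/r2) = 3455.46 m/s
dV2 = V2*(1 - sqrt(2*r1/(r1+r2))) = 1436.38 m/s
Total dV = 3629 m/s

3629 m/s


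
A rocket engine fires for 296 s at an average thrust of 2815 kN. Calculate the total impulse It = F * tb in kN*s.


It = 2815 * 296 = 833240 kN*s

833240 kN*s


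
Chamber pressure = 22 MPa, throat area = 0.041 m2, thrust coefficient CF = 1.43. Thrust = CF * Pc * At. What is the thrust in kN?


F = 1.43 * 22e6 * 0.041 = 1.2899e+06 N = 1289.9 kN

1289.9 kN


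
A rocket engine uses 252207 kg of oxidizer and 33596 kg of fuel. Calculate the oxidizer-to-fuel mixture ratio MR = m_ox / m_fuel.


MR = 252207 / 33596 = 7.51

7.51


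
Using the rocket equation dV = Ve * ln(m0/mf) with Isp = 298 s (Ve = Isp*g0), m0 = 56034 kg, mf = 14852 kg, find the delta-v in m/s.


Ve = 298 * 9.81 = 2923.38 m/s
dV = 2923.38 * ln(56034/14852) = 3882 m/s

3882 m/s


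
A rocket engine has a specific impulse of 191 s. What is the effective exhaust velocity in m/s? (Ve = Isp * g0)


Ve = Isp * g0 = 191 * 9.81 = 1873.7 m/s

1873.7 m/s


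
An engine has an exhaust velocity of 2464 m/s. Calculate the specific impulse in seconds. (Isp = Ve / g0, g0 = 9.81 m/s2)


Isp = Ve / g0 = 2464 / 9.81 = 251.2 s

251.2 s


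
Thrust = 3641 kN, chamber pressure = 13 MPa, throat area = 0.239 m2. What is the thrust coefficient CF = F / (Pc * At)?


CF = 3641000 / (13e6 * 0.239) = 1.17

1.17


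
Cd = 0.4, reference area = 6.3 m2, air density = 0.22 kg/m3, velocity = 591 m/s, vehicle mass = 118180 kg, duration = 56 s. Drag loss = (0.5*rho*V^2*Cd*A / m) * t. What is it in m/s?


D = 0.5 * 0.22 * 591^2 * 0.4 * 6.3 = 96820.69 N
a = 96820.69 / 118180 = 0.8193 m/s2
dV = 0.8193 * 56 = 45.9 m/s

45.9 m/s


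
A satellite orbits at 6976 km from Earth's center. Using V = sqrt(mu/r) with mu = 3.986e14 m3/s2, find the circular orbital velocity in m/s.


V = sqrt(3.986e14 / 6976000) = 7559 m/s

7559 m/s


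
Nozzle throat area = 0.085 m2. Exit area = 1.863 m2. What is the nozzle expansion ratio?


AR = 1.863 / 0.085 = 21.9

21.9


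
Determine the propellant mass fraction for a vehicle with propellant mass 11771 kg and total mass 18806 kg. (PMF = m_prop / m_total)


PMF = 11771 / 18806 = 0.626

0.626


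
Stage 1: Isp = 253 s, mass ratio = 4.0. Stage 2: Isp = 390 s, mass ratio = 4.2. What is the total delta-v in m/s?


dV1 = 253 * 9.81 * ln(4.0) = 3440.7 m/s
dV2 = 390 * 9.81 * ln(4.2) = 5490.5 m/s
Total dV = 3440.7 + 5490.5 = 8931.2 m/s ~ 8931 m/s

8931 m/s


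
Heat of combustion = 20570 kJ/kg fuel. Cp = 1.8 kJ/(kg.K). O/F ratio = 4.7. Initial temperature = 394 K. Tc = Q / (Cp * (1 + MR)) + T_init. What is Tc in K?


Tc = 20570 / (1.8 * (1 + 4.7)) + 394 = 2399 K

2399 K


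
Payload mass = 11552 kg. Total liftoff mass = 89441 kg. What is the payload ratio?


PR = 11552 / 89441 = 0.1292

0.1292


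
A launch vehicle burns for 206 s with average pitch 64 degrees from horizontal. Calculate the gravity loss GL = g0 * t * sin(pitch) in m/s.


GL = 9.81 * 206 * sin(64 deg) = 1816 m/s

1816 m/s


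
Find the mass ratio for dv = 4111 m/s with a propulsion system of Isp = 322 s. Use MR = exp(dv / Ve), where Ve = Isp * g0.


Ve = 322 * 9.81 = 3158.82 m/s
MR = exp(4111 / 3158.82) = 3.675

3.675


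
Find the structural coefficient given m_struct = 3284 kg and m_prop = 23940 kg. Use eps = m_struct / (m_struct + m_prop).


eps = 3284 / (3284 + 23940) = 0.1206

0.1206


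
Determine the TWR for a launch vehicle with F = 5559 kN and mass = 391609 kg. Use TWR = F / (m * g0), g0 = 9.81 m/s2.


TWR = 5559000 / (391609 * 9.81) = 1.45

1.45


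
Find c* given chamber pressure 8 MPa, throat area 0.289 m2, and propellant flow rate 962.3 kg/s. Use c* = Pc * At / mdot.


c* = 8e6 * 0.289 / 962.3 = 2403 m/s

2403 m/s


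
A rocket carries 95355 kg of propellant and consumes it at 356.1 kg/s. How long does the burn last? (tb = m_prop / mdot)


tb = 95355 / 356.1 = 267.8 s

267.8 s


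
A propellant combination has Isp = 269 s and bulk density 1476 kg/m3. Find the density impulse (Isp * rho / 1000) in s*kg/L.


rho*Isp = 269 * 1476 / 1000 = 397 s*kg/L

397 s*kg/L


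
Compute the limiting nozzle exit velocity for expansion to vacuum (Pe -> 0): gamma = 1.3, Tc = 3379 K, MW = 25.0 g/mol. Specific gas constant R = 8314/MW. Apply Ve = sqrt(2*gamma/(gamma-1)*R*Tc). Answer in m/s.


R = 8314 / 25.0 = 332.56 J/(kg.K)
Ve = sqrt(2 * 1.3 / (1.3 - 1) * 332.56 * 3379) = 3121 m/s

3121 m/s


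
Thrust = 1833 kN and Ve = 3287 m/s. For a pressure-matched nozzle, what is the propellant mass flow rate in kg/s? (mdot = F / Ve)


mdot = F / Ve = 1833000 / 3287 = 557.7 kg/s

557.7 kg/s


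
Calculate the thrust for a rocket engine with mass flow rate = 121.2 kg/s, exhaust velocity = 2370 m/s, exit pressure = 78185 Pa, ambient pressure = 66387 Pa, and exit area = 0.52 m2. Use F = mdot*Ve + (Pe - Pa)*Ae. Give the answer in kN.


F = 121.2 * 2370 + (78185 - 66387) * 0.52 = 293379.0 N = 293.4 kN

293.4 kN


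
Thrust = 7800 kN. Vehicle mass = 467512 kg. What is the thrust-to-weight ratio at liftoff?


TWR = 7800000 / (467512 * 9.81) = 1.7

1.7


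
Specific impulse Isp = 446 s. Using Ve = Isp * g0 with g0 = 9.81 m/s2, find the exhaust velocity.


Ve = Isp * g0 = 446 * 9.81 = 4375.3 m/s

4375.3 m/s


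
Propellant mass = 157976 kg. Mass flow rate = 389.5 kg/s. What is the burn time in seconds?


tb = 157976 / 389.5 = 405.6 s

405.6 s


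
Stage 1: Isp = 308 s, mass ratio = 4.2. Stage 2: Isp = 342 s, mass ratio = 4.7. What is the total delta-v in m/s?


dV1 = 308 * 9.81 * ln(4.2) = 4336.1 m/s
dV2 = 342 * 9.81 * ln(4.7) = 5192.1 m/s
Total dV = 4336.1 + 5192.1 = 9528.2 m/s ~ 9528 m/s

9528 m/s


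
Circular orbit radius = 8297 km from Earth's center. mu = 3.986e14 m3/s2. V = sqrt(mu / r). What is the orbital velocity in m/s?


V = sqrt(3.986e14 / 8297000) = 6931 m/s

6931 m/s


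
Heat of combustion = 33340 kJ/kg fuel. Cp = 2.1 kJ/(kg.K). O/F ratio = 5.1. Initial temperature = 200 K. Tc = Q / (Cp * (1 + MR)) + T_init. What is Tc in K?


Tc = 33340 / (2.1 * (1 + 5.1)) + 200 = 2803 K

2803 K


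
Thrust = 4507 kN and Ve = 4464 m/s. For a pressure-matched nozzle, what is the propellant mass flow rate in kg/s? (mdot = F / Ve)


mdot = F / Ve = 4507000 / 4464 = 1009.6 kg/s

1009.6 kg/s


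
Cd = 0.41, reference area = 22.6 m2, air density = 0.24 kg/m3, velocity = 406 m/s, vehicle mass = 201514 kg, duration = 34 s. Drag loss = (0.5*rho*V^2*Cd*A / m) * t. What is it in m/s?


D = 0.5 * 0.24 * 406^2 * 0.41 * 22.6 = 183284.45 N
a = 183284.45 / 201514 = 0.9095 m/s2
dV = 0.9095 * 34 = 30.9 m/s

30.9 m/s


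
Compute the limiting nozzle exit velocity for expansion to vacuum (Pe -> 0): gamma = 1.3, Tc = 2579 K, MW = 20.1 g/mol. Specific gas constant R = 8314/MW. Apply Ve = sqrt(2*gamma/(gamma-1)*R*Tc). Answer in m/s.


R = 8314 / 20.1 = 413.63 J/(kg.K)
Ve = sqrt(2 * 1.3 / (1.3 - 1) * 413.63 * 2579) = 3041 m/s

3041 m/s


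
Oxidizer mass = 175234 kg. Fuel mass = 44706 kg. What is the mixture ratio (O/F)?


MR = 175234 / 44706 = 3.92

3.92


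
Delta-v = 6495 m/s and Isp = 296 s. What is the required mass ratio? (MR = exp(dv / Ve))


Ve = 296 * 9.81 = 2903.76 m/s
MR = exp(6495 / 2903.76) = 9.363

9.363


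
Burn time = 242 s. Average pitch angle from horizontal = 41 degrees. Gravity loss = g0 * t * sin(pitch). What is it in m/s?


GL = 9.81 * 242 * sin(41 deg) = 1557 m/s

1557 m/s


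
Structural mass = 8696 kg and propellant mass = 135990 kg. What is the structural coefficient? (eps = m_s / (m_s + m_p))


eps = 8696 / (8696 + 135990) = 0.0601

0.0601


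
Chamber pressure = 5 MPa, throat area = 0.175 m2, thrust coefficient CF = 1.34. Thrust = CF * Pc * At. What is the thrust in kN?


F = 1.34 * 5e6 * 0.175 = 1.1725e+06 N = 1172.5 kN

1172.5 kN


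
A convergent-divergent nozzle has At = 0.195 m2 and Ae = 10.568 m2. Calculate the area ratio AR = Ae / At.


AR = 10.568 / 0.195 = 54.2

54.2


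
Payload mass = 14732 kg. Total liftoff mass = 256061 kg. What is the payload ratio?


PR = 14732 / 256061 = 0.0575

0.0575


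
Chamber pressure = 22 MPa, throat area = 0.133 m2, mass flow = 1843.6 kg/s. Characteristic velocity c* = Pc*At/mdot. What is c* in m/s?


c* = 22e6 * 0.133 / 1843.6 = 1587 m/s

1587 m/s


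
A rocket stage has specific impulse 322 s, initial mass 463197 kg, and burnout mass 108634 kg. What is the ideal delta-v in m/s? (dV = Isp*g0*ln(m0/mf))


Ve = 322 * 9.81 = 3158.82 m/s
dV = 3158.82 * ln(463197/108634) = 4581 m/s

4581 m/s


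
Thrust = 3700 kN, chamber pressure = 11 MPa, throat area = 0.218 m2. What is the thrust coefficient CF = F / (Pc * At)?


CF = 3700000 / (11e6 * 0.218) = 1.54

1.54


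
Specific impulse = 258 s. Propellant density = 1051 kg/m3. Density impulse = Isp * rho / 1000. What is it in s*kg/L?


rho*Isp = 258 * 1051 / 1000 = 271 s*kg/L

271 s*kg/L


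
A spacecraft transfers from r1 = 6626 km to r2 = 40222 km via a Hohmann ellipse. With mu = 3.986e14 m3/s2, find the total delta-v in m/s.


V1 = sqrt(mu/r1) = 7756.09 m/s
dV1 = V1*(sqrt(2*r2/(r1+r2)) - 1) = 2407.43 m/s
V2 = sqrt(mu/r2) = 3148.02 m/s
dV2 = V2*(1 - sqrt(2*r1/(r1+r2))) = 1473.72 m/s
Total dV = 3881 m/s

3881 m/s


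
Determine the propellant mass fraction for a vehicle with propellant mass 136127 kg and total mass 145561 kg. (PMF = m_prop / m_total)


PMF = 136127 / 145561 = 0.935

0.935


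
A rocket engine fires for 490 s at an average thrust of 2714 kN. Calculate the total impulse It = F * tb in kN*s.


It = 2714 * 490 = 1329860 kN*s

1329860 kN*s


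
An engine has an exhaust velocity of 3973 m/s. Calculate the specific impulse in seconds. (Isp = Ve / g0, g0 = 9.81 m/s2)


Isp = Ve / g0 = 3973 / 9.81 = 405.0 s

405.0 s


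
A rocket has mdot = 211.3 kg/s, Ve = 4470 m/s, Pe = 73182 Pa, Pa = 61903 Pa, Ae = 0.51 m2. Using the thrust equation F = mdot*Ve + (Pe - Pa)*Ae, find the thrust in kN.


F = 211.3 * 4470 + (73182 - 61903) * 0.51 = 950263.0 N = 950.3 kN

950.3 kN


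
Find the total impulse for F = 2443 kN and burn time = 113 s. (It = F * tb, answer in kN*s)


It = 2443 * 113 = 276059 kN*s

276059 kN*s


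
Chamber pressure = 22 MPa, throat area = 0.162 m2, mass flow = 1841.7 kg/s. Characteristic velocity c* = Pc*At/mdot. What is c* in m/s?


c* = 22e6 * 0.162 / 1841.7 = 1935 m/s

1935 m/s


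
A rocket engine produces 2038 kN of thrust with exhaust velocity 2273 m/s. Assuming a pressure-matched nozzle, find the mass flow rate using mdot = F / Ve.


mdot = F / Ve = 2038000 / 2273 = 896.6 kg/s

896.6 kg/s


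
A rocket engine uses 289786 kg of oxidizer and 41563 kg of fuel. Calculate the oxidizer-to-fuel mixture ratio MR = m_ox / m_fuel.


MR = 289786 / 41563 = 6.97

6.97


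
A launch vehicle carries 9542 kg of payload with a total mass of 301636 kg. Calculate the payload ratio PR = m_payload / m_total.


PR = 9542 / 301636 = 0.0316

0.0316


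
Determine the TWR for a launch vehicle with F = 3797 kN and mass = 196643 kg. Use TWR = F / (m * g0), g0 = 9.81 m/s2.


TWR = 3797000 / (196643 * 9.81) = 1.97

1.97


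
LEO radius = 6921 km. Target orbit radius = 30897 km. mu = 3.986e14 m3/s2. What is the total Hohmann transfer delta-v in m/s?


V1 = sqrt(mu/r1) = 7588.99 m/s
dV1 = V1*(sqrt(2*r2/(r1+r2)) - 1) = 2111.82 m/s
V2 = sqrt(mu/r2) = 3591.79 m/s
dV2 = V2*(1 - sqrt(2*r1/(r1+r2))) = 1418.78 m/s
Total dV = 3531 m/s

3531 m/s


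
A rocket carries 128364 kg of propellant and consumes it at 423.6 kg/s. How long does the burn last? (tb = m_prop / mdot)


tb = 128364 / 423.6 = 303.0 s

303.0 s


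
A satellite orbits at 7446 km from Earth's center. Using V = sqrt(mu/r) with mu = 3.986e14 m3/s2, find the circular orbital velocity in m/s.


V = sqrt(3.986e14 / 7446000) = 7317 m/s

7317 m/s


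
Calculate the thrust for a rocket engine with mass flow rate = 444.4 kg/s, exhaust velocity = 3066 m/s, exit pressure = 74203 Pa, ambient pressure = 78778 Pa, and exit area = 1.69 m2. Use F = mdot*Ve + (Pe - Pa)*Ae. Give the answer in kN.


F = 444.4 * 3066 + (74203 - 78778) * 1.69 = 1.3548e+06 N = 1354.8 kN

1354.8 kN


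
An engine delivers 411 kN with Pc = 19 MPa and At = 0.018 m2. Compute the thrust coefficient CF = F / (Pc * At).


CF = 411000 / (19e6 * 0.018) = 1.2

1.2


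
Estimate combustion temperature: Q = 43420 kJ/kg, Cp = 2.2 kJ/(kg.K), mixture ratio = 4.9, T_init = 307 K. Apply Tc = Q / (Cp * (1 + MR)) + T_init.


Tc = 43420 / (2.2 * (1 + 4.9)) + 307 = 3652 K

3652 K


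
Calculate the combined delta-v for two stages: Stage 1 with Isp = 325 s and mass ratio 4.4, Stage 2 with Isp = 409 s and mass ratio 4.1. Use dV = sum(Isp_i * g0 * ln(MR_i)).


dV1 = 325 * 9.81 * ln(4.4) = 4723.7 m/s
dV2 = 409 * 9.81 * ln(4.1) = 5661.3 m/s
Total dV = 4723.7 + 5661.3 = 10385.0 m/s ~ 10385 m/s

10385 m/s


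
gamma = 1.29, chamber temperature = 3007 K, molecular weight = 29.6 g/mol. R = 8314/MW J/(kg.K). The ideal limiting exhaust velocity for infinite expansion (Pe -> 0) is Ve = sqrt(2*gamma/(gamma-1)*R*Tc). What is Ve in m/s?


R = 8314 / 29.6 = 280.88 J/(kg.K)
Ve = sqrt(2 * 1.29 / (1.29 - 1) * 280.88 * 3007) = 2741 m/s

2741 m/s


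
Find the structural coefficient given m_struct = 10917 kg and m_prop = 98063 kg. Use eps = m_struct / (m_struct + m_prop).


eps = 10917 / (10917 + 98063) = 0.1002

0.1002


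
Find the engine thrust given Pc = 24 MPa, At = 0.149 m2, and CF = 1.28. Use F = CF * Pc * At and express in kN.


F = 1.28 * 24e6 * 0.149 = 4.5773e+06 N = 4577.3 kN

4577.3 kN


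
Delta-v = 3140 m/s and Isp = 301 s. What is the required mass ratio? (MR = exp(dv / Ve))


Ve = 301 * 9.81 = 2952.81 m/s
MR = exp(3140 / 2952.81) = 2.896

2.896


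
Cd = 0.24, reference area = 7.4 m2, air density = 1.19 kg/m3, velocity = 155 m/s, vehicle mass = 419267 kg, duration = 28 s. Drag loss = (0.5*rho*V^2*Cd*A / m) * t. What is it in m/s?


D = 0.5 * 1.19 * 155^2 * 0.24 * 7.4 = 25387.7 N
a = 25387.7 / 419267 = 0.0606 m/s2
dV = 0.0606 * 28 = 1.7 m/s

1.7 m/s


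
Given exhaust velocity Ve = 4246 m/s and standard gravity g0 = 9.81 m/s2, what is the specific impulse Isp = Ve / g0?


Isp = Ve / g0 = 4246 / 9.81 = 432.8 s

432.8 s


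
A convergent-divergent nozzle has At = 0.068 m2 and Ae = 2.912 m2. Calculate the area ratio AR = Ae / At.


AR = 2.912 / 0.068 = 42.8

42.8


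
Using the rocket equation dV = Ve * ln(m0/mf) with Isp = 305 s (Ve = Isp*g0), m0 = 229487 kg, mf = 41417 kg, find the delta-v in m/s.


Ve = 305 * 9.81 = 2992.05 m/s
dV = 2992.05 * ln(229487/41417) = 5123 m/s

5123 m/s


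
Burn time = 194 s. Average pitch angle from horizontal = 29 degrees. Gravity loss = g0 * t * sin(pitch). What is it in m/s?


GL = 9.81 * 194 * sin(29 deg) = 923 m/s

923 m/s


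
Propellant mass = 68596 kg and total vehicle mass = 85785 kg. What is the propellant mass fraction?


PMF = 68596 / 85785 = 0.8

0.8


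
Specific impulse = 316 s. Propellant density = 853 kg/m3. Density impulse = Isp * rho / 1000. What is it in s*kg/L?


rho*Isp = 316 * 853 / 1000 = 270 s*kg/L

270 s*kg/L


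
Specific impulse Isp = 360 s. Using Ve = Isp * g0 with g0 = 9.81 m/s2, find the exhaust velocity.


Ve = Isp * g0 = 360 * 9.81 = 3531.6 m/s

3531.6 m/s


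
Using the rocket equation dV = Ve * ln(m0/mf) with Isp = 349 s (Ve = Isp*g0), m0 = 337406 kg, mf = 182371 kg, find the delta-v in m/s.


Ve = 349 * 9.81 = 3423.69 m/s
dV = 3423.69 * ln(337406/182371) = 2106 m/s

2106 m/s


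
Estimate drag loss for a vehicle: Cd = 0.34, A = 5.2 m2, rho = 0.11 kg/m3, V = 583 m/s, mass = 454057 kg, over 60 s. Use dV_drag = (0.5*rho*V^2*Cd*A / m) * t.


D = 0.5 * 0.11 * 583^2 * 0.34 * 5.2 = 33050.81 N
a = 33050.81 / 454057 = 0.0728 m/s2
dV = 0.0728 * 60 = 4.4 m/s

4.4 m/s


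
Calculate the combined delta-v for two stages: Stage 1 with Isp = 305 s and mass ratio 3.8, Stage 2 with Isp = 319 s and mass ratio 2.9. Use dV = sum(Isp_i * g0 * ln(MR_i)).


dV1 = 305 * 9.81 * ln(3.8) = 3994.4 m/s
dV2 = 319 * 9.81 * ln(2.9) = 3331.9 m/s
Total dV = 3994.4 + 3331.9 = 7326.3 m/s ~ 7326 m/s

7326 m/s


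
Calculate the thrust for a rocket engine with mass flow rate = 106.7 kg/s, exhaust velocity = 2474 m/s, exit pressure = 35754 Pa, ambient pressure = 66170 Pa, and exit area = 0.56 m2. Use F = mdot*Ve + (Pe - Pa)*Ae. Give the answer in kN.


F = 106.7 * 2474 + (35754 - 66170) * 0.56 = 246943.0 N = 246.9 kN

246.9 kN


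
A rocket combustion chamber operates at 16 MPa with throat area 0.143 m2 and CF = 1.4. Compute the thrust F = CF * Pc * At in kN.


F = 1.4 * 16e6 * 0.143 = 3.2032e+06 N = 3203.2 kN

3203.2 kN


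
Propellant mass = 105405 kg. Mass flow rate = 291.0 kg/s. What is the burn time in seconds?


tb = 105405 / 291.0 = 362.2 s

362.2 s


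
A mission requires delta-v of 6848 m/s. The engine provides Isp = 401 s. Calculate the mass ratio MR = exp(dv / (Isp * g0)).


Ve = 401 * 9.81 = 3933.81 m/s
MR = exp(6848 / 3933.81) = 5.702

5.702


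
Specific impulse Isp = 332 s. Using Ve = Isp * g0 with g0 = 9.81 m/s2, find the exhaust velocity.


Ve = Isp * g0 = 332 * 9.81 = 3256.9 m/s

3256.9 m/s


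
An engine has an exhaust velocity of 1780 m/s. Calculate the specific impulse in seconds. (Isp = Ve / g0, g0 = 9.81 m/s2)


Isp = Ve / g0 = 1780 / 9.81 = 181.4 s

181.4 s


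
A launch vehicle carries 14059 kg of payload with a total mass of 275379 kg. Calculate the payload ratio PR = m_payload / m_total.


PR = 14059 / 275379 = 0.0511

0.0511


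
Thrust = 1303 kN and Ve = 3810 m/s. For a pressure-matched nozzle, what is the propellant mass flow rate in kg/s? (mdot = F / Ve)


mdot = F / Ve = 1303000 / 3810 = 342.0 kg/s

342.0 kg/s


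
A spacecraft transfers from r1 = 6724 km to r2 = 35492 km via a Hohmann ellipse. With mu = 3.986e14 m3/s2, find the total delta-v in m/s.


V1 = sqrt(mu/r1) = 7699.36 m/s
dV1 = V1*(sqrt(2*r2/(r1+r2)) - 1) = 2284.45 m/s
V2 = sqrt(mu/r2) = 3351.22 m/s
dV2 = V2*(1 - sqrt(2*r1/(r1+r2))) = 1459.78 m/s
Total dV = 3744 m/s

3744 m/s


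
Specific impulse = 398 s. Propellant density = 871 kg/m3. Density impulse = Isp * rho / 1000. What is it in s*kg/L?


rho*Isp = 398 * 871 / 1000 = 347 s*kg/L

347 s*kg/L


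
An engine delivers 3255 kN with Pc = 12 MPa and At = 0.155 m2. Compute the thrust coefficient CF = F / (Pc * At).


CF = 3255000 / (12e6 * 0.155) = 1.75

1.75


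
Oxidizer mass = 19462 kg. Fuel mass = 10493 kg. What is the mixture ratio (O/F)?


MR = 19462 / 10493 = 1.85

1.85


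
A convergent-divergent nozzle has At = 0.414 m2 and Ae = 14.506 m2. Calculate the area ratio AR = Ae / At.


AR = 14.506 / 0.414 = 35.0

35.0


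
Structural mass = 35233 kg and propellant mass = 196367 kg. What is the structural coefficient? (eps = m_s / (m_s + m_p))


eps = 35233 / (35233 + 196367) = 0.1521

0.1521


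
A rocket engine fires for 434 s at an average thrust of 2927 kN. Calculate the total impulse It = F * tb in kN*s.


It = 2927 * 434 = 1270318 kN*s

1270318 kN*s


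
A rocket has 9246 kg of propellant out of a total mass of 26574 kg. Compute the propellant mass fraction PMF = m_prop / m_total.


PMF = 9246 / 26574 = 0.348

0.348


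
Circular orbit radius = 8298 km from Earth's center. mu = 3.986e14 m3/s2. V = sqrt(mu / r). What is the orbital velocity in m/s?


V = sqrt(3.986e14 / 8298000) = 6931 m/s

6931 m/s
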